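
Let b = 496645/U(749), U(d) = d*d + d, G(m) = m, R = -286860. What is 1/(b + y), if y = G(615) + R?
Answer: -112350/32159526421 ≈ -3.4935e-6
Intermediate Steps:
U(d) = d + d**2 (U(d) = d**2 + d = d + d**2)
b = 99329/112350 (b = 496645/((749*(1 + 749))) = 496645/((749*750)) = 496645/561750 = 496645*(1/561750) = 99329/112350 ≈ 0.88410)
y = -286245 (y = 615 - 286860 = -286245)
1/(b + y) = 1/(99329/112350 - 286245) = 1/(-32159526421/112350) = -112350/32159526421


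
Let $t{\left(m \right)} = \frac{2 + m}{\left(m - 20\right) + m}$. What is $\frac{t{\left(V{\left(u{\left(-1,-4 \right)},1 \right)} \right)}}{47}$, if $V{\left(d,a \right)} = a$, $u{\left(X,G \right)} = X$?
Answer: $- \frac{1}{282} \approx -0.0035461$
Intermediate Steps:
$t{\left(m \right)} = \frac{2 + m}{-20 + 2 m}$ ($t{\left(m \right)} = \frac{2 + m}{\left(m - 20\right) + m} = \frac{2 + m}{\left(-20 + m\right) + m} = \frac{2 + m}{-20 + 2 m}$)
$\frac{t{\left(V{\left(u{\left(-1,-4 \right)},1 \right)} \right)}}{47} = \frac{\frac{1}{2} \frac{1}{-10 + 1} \left(2 + 1\right)}{47} = \frac{\frac{1}{2} \frac{1}{-9} \cdot 3}{47} = \frac{\frac{1}{2} \left(- \frac{1}{9}\right) 3}{47} = \frac{1}{47} \left(- \frac{1}{6}\right) = - \frac{1}{282}$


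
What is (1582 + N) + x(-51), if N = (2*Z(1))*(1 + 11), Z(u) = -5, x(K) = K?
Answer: 1411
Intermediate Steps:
N = -120 (N = (2*(-5))*(1 + 11) = -10*12 = -120)
(1582 + N) + x(-51) = (1582 - 120) - 51 = 1462 - 51 = 1411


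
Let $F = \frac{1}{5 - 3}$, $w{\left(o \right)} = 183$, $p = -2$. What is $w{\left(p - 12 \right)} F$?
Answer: $\frac{183}{2} \approx 91.5$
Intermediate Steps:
$F = \frac{1}{2} \approx 0.5$
$w{\left(p - 12 \right)} F = 183 \cdot \frac{1}{2} = \frac{183}{2}$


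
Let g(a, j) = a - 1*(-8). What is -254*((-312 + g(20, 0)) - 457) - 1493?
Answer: 186721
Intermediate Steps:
g(a, j) = 8 + a (g(a, j) = a + 8 = 8 + a)
-254*((-312 + g(20, 0)) - 457) - 1493 = -254*((-312 + (8 + 20)) - 457) - 1493 = -254*((-312 + 28) - 457) - 1493 = -254*(-284 - 457) - 1493 = -254*(-741) - 1493 = 188214 - 1493 = 186721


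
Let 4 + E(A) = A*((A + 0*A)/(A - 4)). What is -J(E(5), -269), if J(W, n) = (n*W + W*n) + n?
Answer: 11567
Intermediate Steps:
E(A) = -4 + A**2/(-4 + A) (E(A) = -4 + A*((A + 0*A)/(A - 4)) = -4 + A*((A + 0)/(-4 + A)) = -4 + A*(A/(-4 + A)) = -4 + A**2/(-4 + A))
J(W, n) = n + 2*W*n (J(W, n) = (W*n + W*n) + n = 2*W*n + n = n + 2*W*n)
-J(E(5), -269) = -(-269)*(1 + 2*((16 + 5**2 - 4*5)/(-4 + 5))) = -(-269)*(1 + 2*((16 + 25 - 20)/1)) = -(-269)*(1 + 2*(1*21)) = -(-269)*(1 + 2*21) = -(-269)*(1 + 42) = -(-269)*43 = -1*(-11567) = 11567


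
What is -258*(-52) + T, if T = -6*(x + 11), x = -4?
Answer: 13374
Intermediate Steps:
T = -42 (T = -6*(-4 + 11) = -6*7 = -42)
-258*(-52) + T = -258*(-52) - 42 = 13416 - 42 = 13374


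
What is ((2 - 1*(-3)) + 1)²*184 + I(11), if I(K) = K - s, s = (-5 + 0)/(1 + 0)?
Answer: 6640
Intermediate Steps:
s = -5 (s = -5/1 = -5*1 = -5)
I(K) = 5 + K (I(K) = K - 1*(-5) = K + 5 = 5 + K)
((2 - 1*(-3)) + 1)²*184 + I(11) = ((2 - 1*(-3)) + 1)²*184 + (5 + 11) = ((2 + 3) + 1)²*184 + 16 = (5 + 1)²*184 + 16 = 6²*184 + 16 = 36*184 + 16 = 6624 + 16 = 6640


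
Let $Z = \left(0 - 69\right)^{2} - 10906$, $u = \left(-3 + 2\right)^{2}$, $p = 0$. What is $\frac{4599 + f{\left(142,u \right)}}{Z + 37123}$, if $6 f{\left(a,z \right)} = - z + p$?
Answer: $\frac{27593}{185868} \approx 0.14845$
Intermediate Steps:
$u = 1$ ($u = \left(-1\right)^{2} = 1$)
$f{\left(a,z \right)} = - \frac{z}{6}$ ($f{\left(a,z \right)} = \frac{- z + 0}{6} = \frac{\left(-1\right) z}{6} = - \frac{z}{6}$)
$Z = -6145$ ($Z = \left(-69\right)^{2} - 10906 = 4761 - 10906 = -6145$)
$\frac{4599 + f{\left(142,u \right)}}{Z + 37123} = \frac{4599 - \frac{1}{6}}{-6145 + 37123} = \frac{4599 - \frac{1}{6}}{30978} = \frac{27593}{6} \cdot \frac{1}{30978} = \frac{27593}{185868}$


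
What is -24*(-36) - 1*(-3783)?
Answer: 4647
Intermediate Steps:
-24*(-36) - 1*(-3783) = 864 + 3783 = 4647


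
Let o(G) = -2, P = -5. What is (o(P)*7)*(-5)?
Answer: 70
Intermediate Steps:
(o(P)*7)*(-5) = -2*7*(-5) = -14*(-5) = 70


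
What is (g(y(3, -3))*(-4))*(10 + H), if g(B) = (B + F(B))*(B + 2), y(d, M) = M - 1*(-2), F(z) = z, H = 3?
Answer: 104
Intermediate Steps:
y(d, M) = 2 + M (y(d, M) = M + 2 = 2 + M)
g(B) = 2*B*(2 + B) (g(B) = (B + B)*(B + 2) = (2*B)*(2 + B) = 2*B*(2 + B))
(g(y(3, -3))*(-4))*(10 + H) = ((2*(2 - 3)*(2 + (2 - 3)))*(-4))*(10 + 3) = ((2*(-1)*(2 - 1))*(-4))*13 = ((2*(-1)*1)*(-4))*13 = -2*(-4)*13 = 8*13 = 104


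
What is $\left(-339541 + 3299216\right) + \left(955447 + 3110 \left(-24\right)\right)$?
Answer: $3840482$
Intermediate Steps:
$\left(-339541 + 3299216\right) + \left(955447 + 3110 \left(-24\right)\right) = 2959675 + \left(955447 - 74640\right) = 2959675 + 880807 = 3840482$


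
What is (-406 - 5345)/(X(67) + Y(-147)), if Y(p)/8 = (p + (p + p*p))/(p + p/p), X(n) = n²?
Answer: -419823/242437 ≈ -1.7317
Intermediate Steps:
Y(p) = 8*(p² + 2*p)/(1 + p) (Y(p) = 8*((p + (p + p*p))/(p + p/p)) = 8*((p + (p + p²))/(p + 1)) = 8*((p² + 2*p)/(1 + p)) = 8*(p² + 2*p)/(1 + p))
(-406 - 5345)/(X(67) + Y(-147)) = (-406 - 5345)/(67² + 8*(-147)*(2 - 147)/(1 - 147)) = -5751/(4489 + 8*(-147)*(-145)/(-146)) = -5751/(4489 + 8*(-147)*(-1/146)*(-145)) = -5751/(4489 - 85260/73) = -5751/242437/73 = -5751*73/242437 = -419823/242437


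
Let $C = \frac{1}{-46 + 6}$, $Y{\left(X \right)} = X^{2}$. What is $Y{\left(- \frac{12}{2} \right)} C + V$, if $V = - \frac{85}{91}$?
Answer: $- \frac{1669}{910} \approx -1.8341$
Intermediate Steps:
$C = - \frac{1}{40}$ ($C = \frac{1}{-40} = - \frac{1}{40} \approx -0.025$)
$V = - \frac{85}{91}$ ($V = \left(-85\right) \frac{1}{91} = - \frac{85}{91} \approx -0.93407$)
$Y{\left(- \frac{12}{2} \right)} C + V = \left(- \frac{12}{2}\right)^{2} \left(- \frac{1}{40}\right) - \frac{85}{91} = \left(\left(-12\right) \frac{1}{2}\right)^{2} \left(- \frac{1}{40}\right) - \frac{85}{91} = \left(-6\right)^{2} \left(- \frac{1}{40}\right) - \frac{85}{91} = 36 \left(- \frac{1}{40}\right) - \frac{85}{91} = - \frac{9}{10} - \frac{85}{91} = - \frac{1669}{910}$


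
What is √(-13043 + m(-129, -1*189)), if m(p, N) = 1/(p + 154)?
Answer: I*√326074/5 ≈ 114.21*I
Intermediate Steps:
m(p, N) = 1/(154 + p)
√(-13043 + m(-129, -1*189)) = √(-13043 + 1/(154 - 129)) = √(-13043 + 1/25) = √(-326074/25) = I*√326074/5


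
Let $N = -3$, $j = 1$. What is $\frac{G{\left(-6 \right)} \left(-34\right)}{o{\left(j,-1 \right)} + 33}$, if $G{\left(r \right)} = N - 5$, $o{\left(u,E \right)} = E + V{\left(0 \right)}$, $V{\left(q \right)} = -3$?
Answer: $\frac{272}{29} \approx 9.3793$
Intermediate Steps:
$o{\left(u,E \right)} = -3 + E$ ($o{\left(u,E \right)} = E - 3 = -3 + E$)
$G{\left(r \right)} = -8$ ($G{\left(r \right)} = -3 - 5 = -8$)
$\frac{G{\left(-6 \right)} \left(-34\right)}{o{\left(j,-1 \right)} + 33} = \frac{\left(-8\right) \left(-34\right)}{\left(-3 - 1\right) + 33} = \frac{272}{-4 + 33} = \frac{272}{29}$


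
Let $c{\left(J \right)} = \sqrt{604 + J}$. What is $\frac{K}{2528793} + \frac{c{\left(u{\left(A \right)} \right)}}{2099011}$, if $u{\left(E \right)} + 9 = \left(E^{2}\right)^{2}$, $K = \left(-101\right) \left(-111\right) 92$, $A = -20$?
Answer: $\frac{343804}{842931} + \frac{\sqrt{160595}}{2099011} \approx 0.40806$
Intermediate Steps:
$K = 1031412$ ($K = 11211 \cdot 92 = 1031412$)
$u{\left(E \right)} = -9 + E^{4}$ ($u{\left(E \right)} = -9 + \left(E^{2}\right)^{2} = -9 + E^{4}$)
$\frac{K}{2528793} + \frac{c{\left(u{\left(A \right)} \right)}}{2099011} = \frac{1031412}{2528793} + \frac{\sqrt{604 - \left(9 - \left(-20\right)^{4}\right)}}{2099011} = 1031412 \cdot \frac{1}{2528793} + \sqrt{604 + \left(-9 + 160000\right)} \frac{1}{2099011} = \frac{343804}{842931} + \sqrt{604 + 159991} \cdot \frac{1}{2099011} = \frac{343804}{842931} + \sqrt{160595} \cdot \frac{1}{2099011} = \frac{343804}{842931} + \frac{\sqrt{160595}}{2099011}$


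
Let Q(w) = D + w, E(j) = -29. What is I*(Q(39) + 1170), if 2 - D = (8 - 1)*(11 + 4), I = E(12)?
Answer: -32074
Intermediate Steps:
I = -29
D = -103 (D = 2 - (8 - 1)*(11 + 4) = 2 - 7*15 = 2 - 1*105 = 2 - 105 = -103)
Q(w) = -103 + w
I*(Q(39) + 1170) = -29*((-103 + 39) + 1170) = -29*(-64 + 1170) = -29*1106 = -32074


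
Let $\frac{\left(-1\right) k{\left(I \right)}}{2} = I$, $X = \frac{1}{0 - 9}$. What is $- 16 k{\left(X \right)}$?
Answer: $- \frac{32}{9} \approx -3.5556$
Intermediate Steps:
$X = - \frac{1}{9}$ ($X = \frac{1}{-9} = - \frac{1}{9} \approx -0.11111$)
$k{\left(I \right)} = - 2 I$
$- 16 k{\left(X \right)} = - 16 \left(\left(-2\right) \left(- \frac{1}{9}\right)\right) = \left(-16\right) \frac{2}{9} = - \frac{32}{9}$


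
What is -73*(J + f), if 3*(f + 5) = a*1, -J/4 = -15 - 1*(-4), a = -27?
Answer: -2190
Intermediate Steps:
J = 44 (J = -4*(-15 - 1*(-4)) = -4*(-15 + 4) = -4*(-11) = 44)
f = -14 (f = -5 + (-27*1)/3 = -5 + (⅓)*(-27) = -5 - 9 = -14)
-73*(J + f) = -73*(44 - 14) = -73*30 = -2190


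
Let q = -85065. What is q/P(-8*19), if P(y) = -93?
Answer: 28355/31 ≈ 914.68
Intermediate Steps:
q/P(-8*19) = -85065/(-93) = -85065*(-1/93) = 28355/31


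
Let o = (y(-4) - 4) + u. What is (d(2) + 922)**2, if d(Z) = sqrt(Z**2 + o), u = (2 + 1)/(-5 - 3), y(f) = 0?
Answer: (3688 + I*sqrt(6))**2/16 ≈ 8.5008e+5 + 1129.2*I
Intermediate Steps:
u = -3/8 (u = 3/(-8) = 3*(-1/8) = -3/8 ≈ -0.37500)
o = -35/8 (o = (0 - 4) - 3/8 = -4 - 3/8 = -35/8 ≈ -4.3750)
d(Z) = sqrt(-35/8 + Z**2) (d(Z) = sqrt(Z**2 - 35/8) = sqrt(-35/8 + Z**2))
(d(2) + 922)**2 = (sqrt(-70 + 16*2**2)/4 + 922)**2 = (sqrt(-70 + 16*4)/4 + 922)**2 = (sqrt(-70 + 64)/4 + 922)**2 = (sqrt(-6)/4 + 922)**2 = ((I*sqrt(6))/4 + 922)**2 = (I*sqrt(6)/4 + 922)**2 = (922 + I*sqrt(6)/4)**2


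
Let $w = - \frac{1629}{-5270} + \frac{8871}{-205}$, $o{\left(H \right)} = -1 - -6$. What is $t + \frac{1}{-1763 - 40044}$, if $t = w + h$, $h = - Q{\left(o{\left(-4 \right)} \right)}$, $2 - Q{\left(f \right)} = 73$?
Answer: $\frac{50651018601}{1806647698} \approx 28.036$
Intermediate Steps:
$o{\left(H \right)} = 5$ ($o{\left(H \right)} = -1 + 6 = 5$)
$Q{\left(f \right)} = -71$ ($Q{\left(f \right)} = 2 - 73 = -71$)
$h = 71$ ($h = \left(-1\right) \left(-71\right) = 71$)
$w = - \frac{1856649}{43214}$ ($w = \left(-1629\right) \left(- \frac{1}{5270}\right) + 8871 \left(- \frac{1}{205}\right) = \frac{1629}{5270} - \frac{8871}{205} = - \frac{1856649}{43214} \approx -42.964$)
$t = \frac{1211545}{43214}$ ($t = - \frac{1856649}{43214} + 71 = \frac{1211545}{43214} \approx 28.036$)
$t + \frac{1}{-1763 - 40044} = \frac{1211545}{43214} + \frac{1}{-1763 - 40044} = \frac{1211545}{43214} + \frac{1}{-41807} = \frac{1211545}{43214} - \frac{1}{41807} = \frac{50651018601}{1806647698}$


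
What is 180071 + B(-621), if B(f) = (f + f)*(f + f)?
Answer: 1722635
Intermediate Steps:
B(f) = 4*f² (B(f) = (2*f)*(2*f) = 4*f²)
180071 + B(-621) = 180071 + 4*(-621)² = 180071 + 4*385641 = 180071 + 1542564 = 1722635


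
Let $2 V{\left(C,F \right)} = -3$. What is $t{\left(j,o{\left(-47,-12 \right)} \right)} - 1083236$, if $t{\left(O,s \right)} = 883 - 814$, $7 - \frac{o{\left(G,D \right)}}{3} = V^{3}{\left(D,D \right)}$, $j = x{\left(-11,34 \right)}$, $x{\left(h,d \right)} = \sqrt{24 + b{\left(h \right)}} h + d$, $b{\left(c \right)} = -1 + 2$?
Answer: $-1083167$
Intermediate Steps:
$b{\left(c \right)} = 1$
$x{\left(h,d \right)} = d + 5 h$ ($x{\left(h,d \right)} = \sqrt{24 + 1} h + d = \sqrt{25} h + d = 5 h + d = d + 5 h$)
$V{\left(C,F \right)} = - \frac{3}{2}$ ($V{\left(C,F \right)} = \frac{1}{2} \left(-3\right) = - \frac{3}{2}$)
$j = -21$ ($j = 34 + 5 \left(-11\right) = 34 - 55 = -21$)
$o{\left(G,D \right)} = \frac{249}{8}$ ($o{\left(G,D \right)} = 21 - 3 \left(- \frac{3}{2}\right)^{3} = 21 - - \frac{81}{8} = 21 + \frac{81}{8} = \frac{249}{8}$)
$t{\left(O,s \right)} = 69$
$t{\left(j,o{\left(-47,-12 \right)} \right)} - 1083236 = 69 - 1083236 = -1083167$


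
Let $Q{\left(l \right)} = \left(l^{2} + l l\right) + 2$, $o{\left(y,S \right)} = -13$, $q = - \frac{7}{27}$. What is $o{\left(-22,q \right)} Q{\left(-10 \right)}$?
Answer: $-2626$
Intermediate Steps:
$q = - \frac{7}{27}$ ($q = \left(-7\right) \frac{1}{27} = - \frac{7}{27} \approx -0.25926$)
$Q{\left(l \right)} = 2 + 2 l^{2}$ ($Q{\left(l \right)} = \left(l^{2} + l^{2}\right) + 2 = 2 l^{2} + 2 = 2 + 2 l^{2}$)
$o{\left(-22,q \right)} Q{\left(-10 \right)} = - 13 \left(2 + 2 \left(-10\right)^{2}\right) = - 13 \left(2 + 2 \cdot 100\right) = - 13 \left(2 + 200\right) = \left(-13\right) 202 = -2626$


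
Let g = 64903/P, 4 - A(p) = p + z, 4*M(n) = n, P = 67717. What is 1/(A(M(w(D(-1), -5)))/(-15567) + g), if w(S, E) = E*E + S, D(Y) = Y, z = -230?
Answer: 351383513/331635175 ≈ 1.0595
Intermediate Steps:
w(S, E) = S + E² (w(S, E) = E² + S = S + E²)
M(n) = n/4
A(p) = 234 - p (A(p) = 4 - (p - 230) = 4 - (-230 + p) = 4 + (230 - p) = 234 - p)
g = 64903/67717 ≈ 0.95844
1/(A(M(w(D(-1), -5)))/(-15567) + g) = 1/((234 - (-1 + (-5)²)/4)/(-15567) + 64903/67717) = 1/((234 - (-1 + 25)/4)*(-1/15567) + 64903/67717) = 1/((234 - 24/4)*(-1/15567) + 64903/67717) = 1/((234 - 1*6)*(-1/15567) + 64903/67717) = 1/((234 - 6)*(-1/15567) + 64903/67717) = 1/(228*(-1/15567) + 64903/67717) = 1/(-76/5189 + 64903/67717) = 1/(331635175/351383513) = 351383513/331635175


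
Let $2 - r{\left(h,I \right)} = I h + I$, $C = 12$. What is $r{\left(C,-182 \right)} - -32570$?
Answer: $34938$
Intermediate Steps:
$r{\left(h,I \right)} = 2 - I - I h$ ($r{\left(h,I \right)} = 2 - \left(I h + I\right) = 2 - \left(I + I h\right) = 2 - I - I h$)
$r{\left(C,-182 \right)} - -32570 = \left(2 - -182 - \left(-182\right) 12\right) - -32570 = \left(2 + 182 + 2184\right) + 32570 = 2368 + 32570 = 34938$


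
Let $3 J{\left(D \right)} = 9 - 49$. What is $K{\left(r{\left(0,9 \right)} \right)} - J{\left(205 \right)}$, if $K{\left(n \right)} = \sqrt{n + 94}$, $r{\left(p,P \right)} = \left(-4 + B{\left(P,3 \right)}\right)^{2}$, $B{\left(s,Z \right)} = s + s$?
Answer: $\frac{40}{3} + \sqrt{290} \approx 30.363$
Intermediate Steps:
$B{\left(s,Z \right)} = 2 s$
$r{\left(p,P \right)} = \left(-4 + 2 P\right)^{2}$
$K{\left(n \right)} = \sqrt{94 + n}$
$J{\left(D \right)} = - \frac{40}{3}$ ($J{\left(D \right)} = \frac{9 - 49}{3} = \frac{1}{3} \left(-40\right) = - \frac{40}{3}$)
$K{\left(r{\left(0,9 \right)} \right)} - J{\left(205 \right)} = \sqrt{94 + 4 \left(-2 + 9\right)^{2}} - - \frac{40}{3} = \sqrt{94 + 4 \cdot 7^{2}} + \frac{40}{3} = \sqrt{94 + 4 \cdot 49} + \frac{40}{3} = \sqrt{94 + 196} + \frac{40}{3} = \sqrt{290} + \frac{40}{3} = \frac{40}{3} + \sqrt{290}$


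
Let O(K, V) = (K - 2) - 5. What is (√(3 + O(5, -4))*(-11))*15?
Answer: -165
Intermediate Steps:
O(K, V) = -7 + K (O(K, V) = (-2 + K) - 5 = -7 + K)
(√(3 + O(5, -4))*(-11))*15 = (√(3 + (-7 + 5))*(-11))*15 = (√(3 - 2)*(-11))*15 = (√1*(-11))*15 = (1*(-11))*15 = -11*15 = -165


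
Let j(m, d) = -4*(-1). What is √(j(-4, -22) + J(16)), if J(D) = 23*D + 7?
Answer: √379 ≈ 19.468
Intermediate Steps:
j(m, d) = 4
J(D) = 7 + 23*D
√(j(-4, -22) + J(16)) = √(4 + (7 + 23*16)) = √(4 + (7 + 368)) = √(4 + 375) = √379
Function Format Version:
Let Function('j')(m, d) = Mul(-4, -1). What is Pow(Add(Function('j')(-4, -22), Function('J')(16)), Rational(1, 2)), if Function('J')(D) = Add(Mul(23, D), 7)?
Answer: Pow(379, Rational(1, 2)) ≈ 19.468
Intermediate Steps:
Function('j')(m, d) = 4
Function('J')(D) = Add(7, Mul(23, D))
Pow(Add(Function('j')(-4, -22), Function('J')(16)), Rational(1, 2)) = Pow(Add(4, Add(7, Mul(23, 16))), Rational(1, 2)) = Pow(Add(4, Add(7, 368)), Rational(1, 2)) = Pow(Add(4, 375), Rational(1, 2)) = Pow(379, Rational(1, 2))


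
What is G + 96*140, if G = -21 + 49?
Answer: 13468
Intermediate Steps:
G = 28
G + 96*140 = 28 + 96*140 = 28 + 13440 = 13468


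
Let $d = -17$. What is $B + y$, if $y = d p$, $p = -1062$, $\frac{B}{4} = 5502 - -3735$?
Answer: $55002$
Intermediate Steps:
$B = 36948$ ($B = 4 \left(5502 - -3735\right) = 4 \left(5502 + 3735\right) = 4 \cdot 9237 = 36948$)
$y = 18054$ ($y = \left(-17\right) \left(-1062\right) = 18054$)
$B + y = 36948 + 18054 = 55002$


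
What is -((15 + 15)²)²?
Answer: -810000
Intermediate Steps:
-((15 + 15)²)² = -(30²)² = -1*900² = -1*810000 = -810000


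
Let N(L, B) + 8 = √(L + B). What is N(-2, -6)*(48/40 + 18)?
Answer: -768/5 + 192*I*√2/5 ≈ -153.6 + 54.306*I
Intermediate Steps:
N(L, B) = -8 + √(B + L) (N(L, B) = -8 + √(L + B) = -8 + √(B + L))
N(-2, -6)*(48/40 + 18) = (-8 + √(-6 - 2))*(48/40 + 18) = (-8 + √(-8))*(48*(1/40) + 18) = (-8 + 2*I*√2)*(6/5 + 18) = (-8 + 2*I*√2)*(96/5) = -768/5 + 192*I*√2/5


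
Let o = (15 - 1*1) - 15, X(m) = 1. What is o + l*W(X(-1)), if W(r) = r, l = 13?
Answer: 12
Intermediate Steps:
o = -1 (o = (15 - 1) - 15 = 14 - 15 = -1)
o + l*W(X(-1)) = -1 + 13*1 = -1 + 13 = 12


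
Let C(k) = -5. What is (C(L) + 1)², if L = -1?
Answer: 16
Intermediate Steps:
(C(L) + 1)² = (-5 + 1)² = (-4)² = 16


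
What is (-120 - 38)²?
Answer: 24964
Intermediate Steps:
(-120 - 38)² = (-158)² = 24964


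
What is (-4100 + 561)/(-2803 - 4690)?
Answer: 3539/7493 ≈ 0.47231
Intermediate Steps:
(-4100 + 561)/(-2803 - 4690) = -3539/(-7493) = -3539*(-1/7493) = 3539/7493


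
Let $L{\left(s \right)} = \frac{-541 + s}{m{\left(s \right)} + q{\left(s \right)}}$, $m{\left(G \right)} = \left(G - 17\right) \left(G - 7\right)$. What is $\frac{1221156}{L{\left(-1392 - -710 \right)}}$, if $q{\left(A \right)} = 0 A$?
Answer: $- \frac{588122162316}{1223} \approx -4.8088 \cdot 10^{8}$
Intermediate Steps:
$m{\left(G \right)} = \left(-17 + G\right) \left(-7 + G\right)$
$q{\left(A \right)} = 0$
$L{\left(s \right)} = \frac{-541 + s}{119 + s^{2} - 24 s}$ ($L{\left(s \right)} = \frac{-541 + s}{\left(119 + s^{2} - 24 s\right) + 0} = \frac{-541 + s}{119 + s^{2} - 24 s}$)
$\frac{1221156}{L{\left(-1392 - -710 \right)}} = \frac{1221156}{\frac{1}{119 + \left(-1392 - -710\right)^{2} - 24 \left(-1392 - -710\right)} \left(-541 - 682\right)} = \frac{1221156}{\frac{1}{119 + \left(-1392 + 710\right)^{2} - 24 \left(-1392 + 710\right)} \left(-541 + \left(-1392 + 710\right)\right)} = \frac{1221156}{\frac{1}{119 + \left(-682\right)^{2} - -16368} \left(-541 - 682\right)} = \frac{1221156}{\frac{1}{119 + 465124 + 16368} \left(-1223\right)} = \frac{1221156}{\frac{1}{481611} \left(-1223\right)} = \frac{1221156}{- \frac{1223}{481611}} = 1221156 \left(- \frac{481611}{1223}\right) = - \frac{588122162316}{1223}$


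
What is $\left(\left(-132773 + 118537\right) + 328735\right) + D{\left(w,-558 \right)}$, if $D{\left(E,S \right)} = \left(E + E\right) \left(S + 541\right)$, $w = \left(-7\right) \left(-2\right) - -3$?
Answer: $313921$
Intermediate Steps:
$w = 17$ ($w = 14 + \left(-2 + 5\right) = 14 + 3 = 17$)
$D{\left(E,S \right)} = 2 E \left(541 + S\right)$
$\left(\left(-132773 + 118537\right) + 328735\right) + D{\left(w,-558 \right)} = \left(\left(-132773 + 118537\right) + 328735\right) + 2 \cdot 17 \left(541 - 558\right) = \left(-14236 + 328735\right) + 2 \cdot 17 \left(-17\right) = 314499 - 578 = 313921$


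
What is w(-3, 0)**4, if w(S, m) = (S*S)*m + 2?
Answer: 16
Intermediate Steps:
w(S, m) = 2 + m*S**2 (w(S, m) = S**2*m + 2 = m*S**2 + 2 = 2 + m*S**2)
w(-3, 0)**4 = (2 + 0*(-3)**2)**4 = (2 + 0*9)**4 = (2 + 0)**4 = 2**4 = 16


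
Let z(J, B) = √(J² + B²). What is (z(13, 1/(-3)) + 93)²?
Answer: (279 + √1522)²/9 ≈ 11237.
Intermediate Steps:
z(J, B) = √(B² + J²)
(z(13, 1/(-3)) + 93)² = (√((1/(-3))² + 13²) + 93)² = (√((-⅓)² + 169) + 93)² = (√(⅑ + 169) + 93)² = (√(1522/9) + 93)² = (√1522/3 + 93)² = (93 + √1522/3)²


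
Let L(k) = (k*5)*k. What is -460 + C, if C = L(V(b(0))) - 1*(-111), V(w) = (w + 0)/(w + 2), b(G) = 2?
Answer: -1391/4 ≈ -347.75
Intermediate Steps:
V(w) = w/(2 + w)
L(k) = 5*k² (L(k) = (5*k)*k = 5*k²)
C = 449/4 (C = 5*(2/(2 + 2))² - 1*(-111) = 5*(2/4)² + 111 = 5*(2*(¼))² + 111 = 5*(½)² + 111 = 5*(¼) + 111 = 5/4 + 111 = 449/4 ≈ 112.25)
-460 + C = -460 + 449/4 = -1391/4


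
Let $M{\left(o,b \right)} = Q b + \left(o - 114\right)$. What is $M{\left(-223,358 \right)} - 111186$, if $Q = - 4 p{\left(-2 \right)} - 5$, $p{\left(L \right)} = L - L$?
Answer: $-113313$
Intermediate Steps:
$p{\left(L \right)} = 0$
$Q = -5$ ($Q = \left(-4\right) 0 - 5 = 0 - 5 = -5$)
$M{\left(o,b \right)} = -114 + o - 5 b$ ($M{\left(o,b \right)} = - 5 b + \left(o - 114\right) = - 5 b + \left(-114 + o\right) = -114 + o - 5 b$)
$M{\left(-223,358 \right)} - 111186 = \left(-114 - 223 - 1790\right) - 111186 = -2127 - 111186 = -113313$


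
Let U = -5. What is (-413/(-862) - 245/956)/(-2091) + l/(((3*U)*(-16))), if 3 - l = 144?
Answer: -10125251873/17231345520 ≈ -0.58761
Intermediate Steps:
l = -141 (l = 3 - 1*144 = 3 - 144 = -141)
(-413/(-862) - 245/956)/(-2091) + l/(((3*U)*(-16))) = (-413/(-862) - 245/956)/(-2091) - 141/((3*(-5))*(-16)) = (-413*(-1/862) - 245*1/956)*(-1/2091) - 141/((-15*(-16))) = (413/862 - 245/956)*(-1/2091) - 141/240 = (91819/412036)*(-1/2091) - 141*1/240 = -91819/861567276 - 47/80 = -10125251873/17231345520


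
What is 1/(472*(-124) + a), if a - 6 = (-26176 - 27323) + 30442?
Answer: -1/81579 ≈ -1.2258e-5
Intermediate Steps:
a = -23051 (a = 6 + ((-26176 - 27323) + 30442) = 6 + (-53499 + 30442) = 6 - 23057 = -23051)
1/(472*(-124) + a) = 1/(472*(-124) - 23051) = 1/(-58528 - 23051) = 1/(-81579) = -1/81579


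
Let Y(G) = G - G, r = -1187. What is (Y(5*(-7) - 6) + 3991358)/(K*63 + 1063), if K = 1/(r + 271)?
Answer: 3656083928/973645 ≈ 3755.0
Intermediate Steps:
Y(G) = 0
K = -1/916 (K = 1/(-1187 + 271) = 1/(-916) = -1/916 ≈ -0.0010917)
(Y(5*(-7) - 6) + 3991358)/(K*63 + 1063) = (0 + 3991358)/(-1/916*63 + 1063) = 3991358/(-63/916 + 1063) = 3991358/(973645/916) = 3991358*(916/973645) = 3656083928/973645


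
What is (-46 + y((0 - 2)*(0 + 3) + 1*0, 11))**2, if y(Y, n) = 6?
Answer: 1600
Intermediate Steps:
(-46 + y((0 - 2)*(0 + 3) + 1*0, 11))**2 = (-46 + 6)**2 = (-40)**2 = 1600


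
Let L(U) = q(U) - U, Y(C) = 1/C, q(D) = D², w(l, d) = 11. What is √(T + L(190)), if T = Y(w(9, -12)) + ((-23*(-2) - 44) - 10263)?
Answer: 2*√775885/11 ≈ 160.15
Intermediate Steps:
T = -112870/11 (T = 1/11 + ((-23*(-2) - 44) - 10263) = 1/11 + ((46 - 44) - 10263) = 1/11 + (2 - 10263) = 1/11 - 10261 = -112870/11 ≈ -10261.)
L(U) = U² - U
√(T + L(190)) = √(-112870/11 + 190*(-1 + 190)) = √(-112870/11 + 190*189) = √(-112870/11 + 35910) = √(282140/11) = 2*√775885/11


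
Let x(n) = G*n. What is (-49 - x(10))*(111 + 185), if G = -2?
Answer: -8584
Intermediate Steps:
x(n) = -2*n
(-49 - x(10))*(111 + 185) = (-49 - (-2)*10)*(111 + 185) = (-49 - 1*(-20))*296 = (-49 + 20)*296 = -29*296 = -8584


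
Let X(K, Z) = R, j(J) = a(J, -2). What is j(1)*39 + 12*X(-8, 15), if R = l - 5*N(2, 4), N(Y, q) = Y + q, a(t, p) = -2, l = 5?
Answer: -378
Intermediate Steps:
j(J) = -2
R = -25 (R = 5 - 5*(2 + 4) = 5 - 5*6 = 5 - 30 = -25)
X(K, Z) = -25
j(1)*39 + 12*X(-8, 15) = -2*39 + 12*(-25) = -78 - 300 = -378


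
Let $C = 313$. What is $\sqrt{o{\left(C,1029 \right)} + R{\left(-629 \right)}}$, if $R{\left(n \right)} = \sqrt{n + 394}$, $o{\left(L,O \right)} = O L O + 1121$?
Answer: $\sqrt{331418354 + i \sqrt{235}} \approx 18205.0 + 0.0005 i$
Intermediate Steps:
$o{\left(L,O \right)} = 1121 + L O^{2}$ ($o{\left(L,O \right)} = L O O + 1121 = L O^{2} + 1121 = 1121 + L O^{2}$)
$R{\left(n \right)} = \sqrt{394 + n}$
$\sqrt{o{\left(C,1029 \right)} + R{\left(-629 \right)}} = \sqrt{\left(1121 + 313 \cdot 1029^{2}\right) + \sqrt{394 - 629}} = \sqrt{\left(1121 + 313 \cdot 1058841\right) + \sqrt{-235}} = \sqrt{\left(1121 + 331417233\right) + i \sqrt{235}} = \sqrt{331418354 + i \sqrt{235}}$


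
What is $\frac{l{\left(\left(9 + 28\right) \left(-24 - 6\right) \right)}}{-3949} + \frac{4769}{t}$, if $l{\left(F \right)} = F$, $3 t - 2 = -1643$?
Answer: $- \frac{18225611}{2160103} \approx -8.4374$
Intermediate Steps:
$t = -547$ ($t = \frac{2}{3} + \frac{1}{3} \left(-1643\right) = \frac{2}{3} - \frac{1643}{3} = -547$)
$\frac{l{\left(\left(9 + 28\right) \left(-24 - 6\right) \right)}}{-3949} + \frac{4769}{t} = \frac{\left(9 + 28\right) \left(-24 - 6\right)}{-3949} + \frac{4769}{-547} = 37 \left(-30\right) \left(- \frac{1}{3949}\right) + 4769 \left(- \frac{1}{547}\right) = \left(-1110\right) \left(- \frac{1}{3949}\right) - \frac{4769}{547} = \frac{1110}{3949} - \frac{4769}{547} = - \frac{18225611}{2160103}$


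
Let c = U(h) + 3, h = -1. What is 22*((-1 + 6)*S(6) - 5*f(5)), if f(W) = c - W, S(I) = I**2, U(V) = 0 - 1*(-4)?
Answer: 3740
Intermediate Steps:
U(V) = 4 (U(V) = 0 + 4 = 4)
c = 7 (c = 4 + 3 = 7)
f(W) = 7 - W
22*((-1 + 6)*S(6) - 5*f(5)) = 22*((-1 + 6)*6**2 - 5*(7 - 1*5)) = 22*(5*36 - 5*(7 - 5)) = 22*(180 - 5*2) = 22*(180 - 10) = 22*170 = 3740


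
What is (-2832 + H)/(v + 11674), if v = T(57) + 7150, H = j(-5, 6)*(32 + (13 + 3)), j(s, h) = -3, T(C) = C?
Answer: -2976/18881 ≈ -0.15762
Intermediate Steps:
H = -144 (H = -3*(32 + (13 + 3)) = -3*(32 + 16) = -3*48 = -144)
v = 7207 (v = 57 + 7150 = 7207)
(-2832 + H)/(v + 11674) = (-2832 - 144)/(7207 + 11674) = -2976/18881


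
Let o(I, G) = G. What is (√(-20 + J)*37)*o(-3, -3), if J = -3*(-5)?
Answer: -111*I*√5 ≈ -248.2*I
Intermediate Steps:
J = 15
(√(-20 + J)*37)*o(-3, -3) = (√(-20 + 15)*37)*(-3) = (√(-5)*37)*(-3) = ((I*√5)*37)*(-3) = (37*I*√5)*(-3) = -111*I*√5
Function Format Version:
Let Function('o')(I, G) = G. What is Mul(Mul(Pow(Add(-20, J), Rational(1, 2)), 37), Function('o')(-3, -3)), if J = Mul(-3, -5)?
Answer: Mul(-111, I, Pow(5, Rational(1, 2))) ≈ Mul(-248.20, I)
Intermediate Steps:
J = 15
Mul(Mul(Pow(Add(-20, J), Rational(1, 2)), 37), Function('o')(-3, -3)) = Mul(Mul(Pow(Add(-20, 15), Rational(1, 2)), 37), -3) = Mul(Mul(Pow(-5, Rational(1, 2)), 37), -3) = Mul(Mul(Mul(I, Pow(5, Rational(1, 2))), 37), -3) = Mul(Mul(37, I, Pow(5, Rational(1, 2))), -3) = Mul(-111, I, Pow(5, Rational(1, 2)))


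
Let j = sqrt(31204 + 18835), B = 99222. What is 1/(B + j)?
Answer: 99222/9844955245 - sqrt(50039)/9844955245 ≈ 1.0056e-5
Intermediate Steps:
j = sqrt(50039) ≈ 223.69
1/(B + j) = 1/(99222 + sqrt(50039))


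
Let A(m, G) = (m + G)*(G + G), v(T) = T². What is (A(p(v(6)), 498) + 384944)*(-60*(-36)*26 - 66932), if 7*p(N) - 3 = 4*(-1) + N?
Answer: -9543259504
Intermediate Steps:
p(N) = -⅐ + N/7 (p(N) = 3/7 + (4*(-1) + N)/7 = 3/7 + (-4 + N)/7 = 3/7 + (-4/7 + N/7) = -⅐ + N/7)
A(m, G) = 2*G*(G + m) (A(m, G) = (G + m)*(2*G) = 2*G*(G + m))
(A(p(v(6)), 498) + 384944)*(-60*(-36)*26 - 66932) = (2*498*(498 + (-⅐ + (⅐)*6²)) + 384944)*(-60*(-36)*26 - 66932) = (2*498*(498 + (-⅐ + (⅐)*36)) + 384944)*(2160*26 - 66932) = (2*498*(498 + (-⅐ + 36/7)) + 384944)*(56160 - 66932) = (2*498*(498 + 5) + 384944)*(-10772) = (2*498*503 + 384944)*(-10772) = (500988 + 384944)*(-10772) = 885932*(-10772) = -9543259504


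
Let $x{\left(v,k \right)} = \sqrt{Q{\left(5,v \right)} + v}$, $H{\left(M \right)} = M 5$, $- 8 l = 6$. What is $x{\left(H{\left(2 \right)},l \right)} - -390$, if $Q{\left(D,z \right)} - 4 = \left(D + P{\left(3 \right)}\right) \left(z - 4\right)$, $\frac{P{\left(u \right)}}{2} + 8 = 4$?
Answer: $390 + 2 i \approx 390.0 + 2.0 i$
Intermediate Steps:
$l = - \frac{3}{4}$ ($l = \left(- \frac{1}{8}\right) 6 = - \frac{3}{4} \approx -0.75$)
$P{\left(u \right)} = -8$ ($P{\left(u \right)} = -16 + 2 \cdot 4 = -16 + 8 = -8$)
$H{\left(M \right)} = 5 M$
$Q{\left(D,z \right)} = 4 + \left(-8 + D\right) \left(-4 + z\right)$ ($Q{\left(D,z \right)} = 4 + \left(D - 8\right) \left(z - 4\right) = 4 + \left(-8 + D\right) \left(-4 + z\right)$)
$x{\left(v,k \right)} = \sqrt{16 - 2 v}$ ($x{\left(v,k \right)} = \sqrt{\left(36 - 8 v - 20 + 5 v\right) + v} = \sqrt{\left(16 - 3 v\right) + v} = \sqrt{16 - 2 v}$)
$x{\left(H{\left(2 \right)},l \right)} - -390 = \sqrt{16 - 2 \cdot 5 \cdot 2} - -390 = \sqrt{16 - 20} + 390 = \sqrt{-4} + 390 = 2 i + 390 = 390 + 2 i$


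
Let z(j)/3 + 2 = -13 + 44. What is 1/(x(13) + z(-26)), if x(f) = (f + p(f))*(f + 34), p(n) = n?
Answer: 1/1309 ≈ 0.00076394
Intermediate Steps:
z(j) = 87 (z(j) = -6 + 3*(-13 + 44) = -6 + 3*31 = -6 + 93 = 87)
x(f) = 2*f*(34 + f) (x(f) = (f + f)*(f + 34) = (2*f)*(34 + f) = 2*f*(34 + f))
1/(x(13) + z(-26)) = 1/(2*13*(34 + 13) + 87) = 1/(2*13*47 + 87) = 1/(1222 + 87) = 1/1309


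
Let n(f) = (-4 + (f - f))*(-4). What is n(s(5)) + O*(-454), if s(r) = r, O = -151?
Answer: 68570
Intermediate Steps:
n(f) = 16 (n(f) = (-4 + 0)*(-4) = -4*(-4) = 16)
n(s(5)) + O*(-454) = 16 - 151*(-454) = 16 + 68554 = 68570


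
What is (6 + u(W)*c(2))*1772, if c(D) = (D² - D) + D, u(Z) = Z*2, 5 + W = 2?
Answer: -31896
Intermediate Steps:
W = -3 (W = -5 + 2 = -3)
u(Z) = 2*Z
c(D) = D²
(6 + u(W)*c(2))*1772 = (6 + (2*(-3))*2²)*1772 = (6 - 6*4)*1772 = (6 - 24)*1772 = -18*1772 = -31896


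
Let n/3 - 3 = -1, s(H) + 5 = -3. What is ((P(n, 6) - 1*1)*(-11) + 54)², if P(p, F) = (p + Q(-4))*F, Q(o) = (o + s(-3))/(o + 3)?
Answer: 1261129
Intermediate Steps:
s(H) = -8 (s(H) = -5 - 3 = -8)
n = 6 (n = 9 + 3*(-1) = 9 - 3 = 6)
Q(o) = (-8 + o)/(3 + o) (Q(o) = (o - 8)/(o + 3) = (-8 + o)/(3 + o))
P(p, F) = F*(12 + p) (P(p, F) = (p + (-8 - 4)/(3 - 4))*F = (p - 12/(-1))*F = (p - 1*(-12))*F = (p + 12)*F = (12 + p)*F = F*(12 + p))
((P(n, 6) - 1*1)*(-11) + 54)² = ((6*(12 + 6) - 1*1)*(-11) + 54)² = ((6*18 - 1)*(-11) + 54)² = ((108 - 1)*(-11) + 54)² = (107*(-11) + 54)² = (-1177 + 54)² = (-1123)² = 1261129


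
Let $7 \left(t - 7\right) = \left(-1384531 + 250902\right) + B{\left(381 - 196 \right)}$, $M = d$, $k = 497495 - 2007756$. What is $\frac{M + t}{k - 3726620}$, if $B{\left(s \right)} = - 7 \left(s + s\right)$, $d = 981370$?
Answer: $- \frac{273020}{1745627} \approx -0.1564$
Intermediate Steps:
$k = -1510261$ ($k = 497495 - 2007756 = -1510261$)
$M = 981370$
$B{\left(s \right)} = - 14 s$ ($B{\left(s \right)} = - 7 \cdot 2 s = - 14 s$)
$t = -162310$ ($t = 7 + \frac{\left(-1384531 + 250902\right) - 14 \left(381 - 196\right)}{7} = 7 + \frac{-1133629 - 14 \left(381 - 196\right)}{7} = 7 + \frac{-1133629 - 2590}{7} = 7 + \frac{1}{7} \left(-1136219\right) = 7 - 162317 = -162310$)
$\frac{M + t}{k - 3726620} = \frac{981370 - 162310}{-1510261 - 3726620} = \frac{819060}{-5236881} = 819060 \left(- \frac{1}{5236881}\right) = - \frac{273020}{1745627}$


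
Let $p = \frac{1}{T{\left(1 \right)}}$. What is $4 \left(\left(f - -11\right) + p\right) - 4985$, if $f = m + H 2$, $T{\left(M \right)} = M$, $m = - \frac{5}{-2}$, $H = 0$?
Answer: $-4927$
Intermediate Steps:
$m = \frac{5}{2}$ ($m = \left(-5\right) \left(- \frac{1}{2}\right) = \frac{5}{2} \approx 2.5$)
$f = \frac{5}{2}$ ($f = \frac{5}{2} + 0 \cdot 2 = \frac{5}{2} + 0 = \frac{5}{2} \approx 2.5$)
$p = 1$ ($p = 1^{-1} = 1$)
$4 \left(\left(f - -11\right) + p\right) - 4985 = 4 \left(\left(\frac{5}{2} - -11\right) + 1\right) - 4985 = 4 \left(\left(\frac{5}{2} + 11\right) + 1\right) - 4985 = 4 \left(\frac{27}{2} + 1\right) - 4985 = 4 \cdot \frac{29}{2} - 4985 = 58 - 4985 = -4927$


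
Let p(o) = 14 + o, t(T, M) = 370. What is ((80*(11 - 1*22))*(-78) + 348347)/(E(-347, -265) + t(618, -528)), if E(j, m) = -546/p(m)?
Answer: 104663737/93416 ≈ 1120.4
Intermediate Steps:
E(j, m) = -546/(14 + m)
((80*(11 - 1*22))*(-78) + 348347)/(E(-347, -265) + t(618, -528)) = ((80*(11 - 1*22))*(-78) + 348347)/(-546/(14 - 265) + 370) = ((80*(11 - 22))*(-78) + 348347)/(-546/(-251) + 370) = ((80*(-11))*(-78) + 348347)/(-546*(-1/251) + 370) = (-880*(-78) + 348347)/(546/251 + 370) = (68640 + 348347)/(93416/251) = 416987*(251/93416) = 104663737/93416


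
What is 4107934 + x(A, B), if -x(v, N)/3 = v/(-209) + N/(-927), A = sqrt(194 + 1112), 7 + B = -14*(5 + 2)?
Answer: 423117167/103 + 3*sqrt(1306)/209 ≈ 4.1079e+6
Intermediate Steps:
B = -105 (B = -7 - 14*(5 + 2) = -7 - 14*7 = -7 - 98 = -105)
A = sqrt(1306) ≈ 36.139
x(v, N) = N/309 + 3*v/209 (x(v, N) = -3*(v/(-209) + N/(-927)) = -3*(v*(-1/209) + N*(-1/927)) = -3*(-v/209 - N/927) = N/309 + 3*v/209)
4107934 + x(A, B) = 4107934 + ((1/309)*(-105) + 3*sqrt(1306)/209) = 4107934 + (-35/103 + 3*sqrt(1306)/209) = 423117167/103 + 3*sqrt(1306)/209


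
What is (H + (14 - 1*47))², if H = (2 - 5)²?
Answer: 576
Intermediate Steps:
H = 9 (H = (-3)² = 9)
(H + (14 - 1*47))² = (9 + (14 - 1*47))² = (9 + (14 - 47))² = (9 - 33)² = (-24)² = 576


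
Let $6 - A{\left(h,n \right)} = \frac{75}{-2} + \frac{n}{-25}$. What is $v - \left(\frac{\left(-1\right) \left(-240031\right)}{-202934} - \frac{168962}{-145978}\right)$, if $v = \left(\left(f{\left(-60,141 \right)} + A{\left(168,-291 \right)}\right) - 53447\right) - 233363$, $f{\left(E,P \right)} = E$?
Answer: $- \frac{53107896670299308}{185149371575} \approx -2.8684 \cdot 10^{5}$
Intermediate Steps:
$A{\left(h,n \right)} = \frac{87}{2} + \frac{n}{25}$ ($A{\left(h,n \right)} = 6 - \left(\frac{75}{-2} + \frac{n}{-25}\right) = 6 - \left(75 \left(- \frac{1}{2}\right) + n \left(- \frac{1}{25}\right)\right) = 6 - \left(- \frac{75}{2} - \frac{n}{25}\right) = 6 + \left(\frac{75}{2} + \frac{n}{25}\right) = \frac{87}{2} + \frac{n}{25}$)
$v = - \frac{14341907}{50}$ ($v = \left(\left(-60 + \left(\frac{87}{2} + \frac{1}{25} \left(-291\right)\right)\right) - 53447\right) - 233363 = \left(\left(-60 + \left(\frac{87}{2} - \frac{291}{25}\right)\right) - 53447\right) - 233363 = \left(\left(-60 + \frac{1593}{50}\right) - 53447\right) - 233363 = \left(- \frac{1407}{50} - 53447\right) - 233363 = - \frac{2673757}{50} - 233363 = - \frac{14341907}{50} \approx -2.8684 \cdot 10^{5}$)
$v - \left(\frac{\left(-1\right) \left(-240031\right)}{-202934} - \frac{168962}{-145978}\right) = - \frac{14341907}{50} - \left(\frac{\left(-1\right) \left(-240031\right)}{-202934} - \frac{168962}{-145978}\right) = - \frac{14341907}{50} - \left(240031 \left(- \frac{1}{202934}\right) - - \frac{84481}{72989}\right) = - \frac{14341907}{50} - \left(- \frac{240031}{202934} + \frac{84481}{72989}\right) = - \frac{14341907}{50} - - \frac{375555405}{14811949726} = - \frac{14341907}{50} + \frac{375555405}{14811949726} = - \frac{53107896670299308}{185149371575}$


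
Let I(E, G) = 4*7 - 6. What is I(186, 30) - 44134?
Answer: -44112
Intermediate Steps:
I(E, G) = 22 (I(E, G) = 28 - 6 = 22)
I(186, 30) - 44134 = 22 - 44134 = -44112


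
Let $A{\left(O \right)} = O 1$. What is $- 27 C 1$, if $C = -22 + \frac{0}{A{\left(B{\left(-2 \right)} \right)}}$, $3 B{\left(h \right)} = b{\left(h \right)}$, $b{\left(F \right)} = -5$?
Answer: $594$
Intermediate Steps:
$B{\left(h \right)} = - \frac{5}{3}$ ($B{\left(h \right)} = \frac{1}{3} \left(-5\right) = - \frac{5}{3}$)
$A{\left(O \right)} = O$
$C = -22$ ($C = -22 + \frac{0}{- \frac{5}{3}} = -22 + 0 \left(- \frac{3}{5}\right) = -22 + 0 = -22$)
$- 27 C 1 = \left(-27\right) \left(-22\right) 1 = 594 \cdot 1 = 594$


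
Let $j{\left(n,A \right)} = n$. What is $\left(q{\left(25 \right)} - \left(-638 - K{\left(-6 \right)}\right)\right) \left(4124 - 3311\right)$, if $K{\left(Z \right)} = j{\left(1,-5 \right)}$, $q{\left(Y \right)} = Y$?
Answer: $539832$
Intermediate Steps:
$K{\left(Z \right)} = 1$
$\left(q{\left(25 \right)} - \left(-638 - K{\left(-6 \right)}\right)\right) \left(4124 - 3311\right) = \left(25 + \left(\left(704 + 1\right) - 66\right)\right) \left(4124 - 3311\right) = \left(25 + \left(705 - 66\right)\right) 813 = \left(25 + 639\right) 813 = 664 \cdot 813 = 539832$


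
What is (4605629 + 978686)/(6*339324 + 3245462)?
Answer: 5584315/5281406 ≈ 1.0574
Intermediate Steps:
(4605629 + 978686)/(6*339324 + 3245462) = 5584315/(2035944 + 3245462) = 5584315/5281406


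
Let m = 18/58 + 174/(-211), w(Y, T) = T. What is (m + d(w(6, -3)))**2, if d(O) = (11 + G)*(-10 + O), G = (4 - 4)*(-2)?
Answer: 771172010896/37442161 ≈ 20596.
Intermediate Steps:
G = 0 (G = 0*(-2) = 0)
d(O) = -110 + 11*O (d(O) = (11 + 0)*(-10 + O) = 11*(-10 + O) = -110 + 11*O)
m = -3147/6119 (m = 18*(1/58) + 174*(-1/211) = 9/29 - 174/211 = -3147/6119 ≈ -0.51430)
(m + d(w(6, -3)))**2 = (-3147/6119 + (-110 + 11*(-3)))**2 = (-3147/6119 + (-110 - 33))**2 = (-3147/6119 - 143)**2 = (-878164/6119)**2 = 771172010896/37442161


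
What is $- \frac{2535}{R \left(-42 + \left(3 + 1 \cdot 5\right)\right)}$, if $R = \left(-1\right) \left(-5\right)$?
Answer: $\frac{507}{34} \approx 14.912$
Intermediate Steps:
$R = 5$
$- \frac{2535}{R \left(-42 + \left(3 + 1 \cdot 5\right)\right)} = - \frac{2535}{5 \left(-42 + \left(3 + 1 \cdot 5\right)\right)} = - \frac{2535}{5 \left(-42 + \left(3 + 5\right)\right)} = - \frac{2535}{5 \left(-42 + 8\right)} = - \frac{2535}{5 \left(-34\right)} = - \frac{2535}{-170} = \left(-2535\right) \left(- \frac{1}{170}\right) = \frac{507}{34}$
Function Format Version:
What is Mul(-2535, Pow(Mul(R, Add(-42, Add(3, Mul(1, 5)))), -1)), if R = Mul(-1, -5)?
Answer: Rational(507, 34) ≈ 14.912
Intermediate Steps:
R = 5
Mul(-2535, Pow(Mul(R, Add(-42, Add(3, Mul(1, 5)))), -1)) = Mul(-2535, Pow(Mul(5, Add(-42, Add(3, Mul(1, 5)))), -1)) = Mul(-2535, Pow(Mul(5, Add(-42, Add(3, 5))), -1)) = Mul(-2535, Pow(Mul(5, Add(-42, 8)), -1)) = Mul(-2535, Pow(Mul(5, -34), -1)) = Mul(-2535, Pow(-170, -1)) = Mul(-2535, Rational(-1, 170)) = Rational(507, 34)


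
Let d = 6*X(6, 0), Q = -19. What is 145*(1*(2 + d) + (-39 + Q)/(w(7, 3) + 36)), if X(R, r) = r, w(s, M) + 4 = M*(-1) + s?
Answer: 1015/18 ≈ 56.389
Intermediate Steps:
w(s, M) = -4 + s - M (w(s, M) = -4 + (M*(-1) + s) = -4 + (-M + s) = -4 + (s - M) = -4 + s - M)
d = 0 (d = 6*0 = 0)
145*(1*(2 + d) + (-39 + Q)/(w(7, 3) + 36)) = 145*(1*(2 + 0) + (-39 - 19)/((-4 + 7 - 1*3) + 36)) = 145*(1*2 - 58/((-4 + 7 - 3) + 36)) = 145*(2 - 58/(0 + 36)) = 145*(2 - 58/36) = 145*(2 - 58*1/36) = 145*(2 - 29/18) = 145*(7/18) = 1015/18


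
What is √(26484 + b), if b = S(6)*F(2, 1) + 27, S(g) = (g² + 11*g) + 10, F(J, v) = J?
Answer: √26735 ≈ 163.51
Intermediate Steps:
S(g) = 10 + g² + 11*g
b = 251 (b = (10 + 6² + 11*6)*2 + 27 = (10 + 36 + 66)*2 + 27 = 112*2 + 27 = 224 + 27 = 251)
√(26484 + b) = √(26484 + 251) = √26735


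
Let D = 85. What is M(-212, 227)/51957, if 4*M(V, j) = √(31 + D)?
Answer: √29/103914 ≈ 5.1823e-5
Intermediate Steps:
M(V, j) = √29/2 (M(V, j) = √(31 + 85)/4 = √116/4 = (2*√29)/4 = √29/2)
M(-212, 227)/51957 = (√29/2)/51957 = (√29/2)*(1/51957) = √29/103914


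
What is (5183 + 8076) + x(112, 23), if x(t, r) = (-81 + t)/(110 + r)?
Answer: 1763478/133 ≈ 13259.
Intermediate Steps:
x(t, r) = (-81 + t)/(110 + r)
(5183 + 8076) + x(112, 23) = (5183 + 8076) + (-81 + 112)/(110 + 23) = 13259 + 31/133 = 1763478/133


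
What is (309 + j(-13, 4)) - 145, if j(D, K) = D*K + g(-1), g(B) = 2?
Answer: 114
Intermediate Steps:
j(D, K) = 2 + D*K (j(D, K) = D*K + 2 = 2 + D*K)
(309 + j(-13, 4)) - 145 = (309 + (2 - 13*4)) - 145 = (309 + (2 - 52)) - 145 = (309 - 50) - 145 = 259 - 145 = 114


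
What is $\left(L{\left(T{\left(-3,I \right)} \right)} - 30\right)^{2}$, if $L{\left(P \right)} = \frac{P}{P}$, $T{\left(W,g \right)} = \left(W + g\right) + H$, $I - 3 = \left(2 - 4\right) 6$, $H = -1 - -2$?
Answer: $841$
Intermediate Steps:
$H = 1$ ($H = -1 + 2 = 1$)
$I = -9$ ($I = 3 + \left(2 - 4\right) 6 = 3 - 12 = -9$)
$T{\left(W,g \right)} = 1 + W + g$ ($T{\left(W,g \right)} = \left(W + g\right) + 1 = 1 + W + g$)
$L{\left(P \right)} = 1$
$\left(L{\left(T{\left(-3,I \right)} \right)} - 30\right)^{2} = \left(1 - 30\right)^{2} = \left(-29\right)^{2} = 841$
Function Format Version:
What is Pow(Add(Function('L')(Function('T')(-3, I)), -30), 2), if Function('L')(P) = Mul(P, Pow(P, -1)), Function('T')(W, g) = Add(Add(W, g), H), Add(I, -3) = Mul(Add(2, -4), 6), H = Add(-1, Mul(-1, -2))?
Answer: 841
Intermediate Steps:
H = 1 (H = Add(-1, 2) = 1)
I = -9 (I = Add(3, Mul(Add(2, -4), 6)) = Add(3, Mul(-2, 6)) = Add(3, -12) = -9)
Function('T')(W, g) = Add(1, W, g) (Function('T')(W, g) = Add(Add(W, g), 1) = Add(1, W, g))
Function('L')(P) = 1
Pow(Add(Function('L')(Function('T')(-3, I)), -30), 2) = Pow(Add(1, -30), 2) = Pow(-29, 2) = 841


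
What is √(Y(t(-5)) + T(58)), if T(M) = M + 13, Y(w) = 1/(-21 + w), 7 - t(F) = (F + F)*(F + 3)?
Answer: √82042/34 ≈ 8.4244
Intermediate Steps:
t(F) = 7 - 2*F*(3 + F) (t(F) = 7 - (F + F)*(F + 3) = 7 - 2*F*(3 + F))
T(M) = 13 + M
√(Y(t(-5)) + T(58)) = √(1/(-21 + (7 - 6*(-5) - 2*(-5)²)) + (13 + 58)) = √(1/(-21 + (7 + 30 - 2*25)) + 71) = √(1/(-21 + (7 + 30 - 50)) + 71) = √(1/(-21 - 13) + 71) = √(1/(-34) + 71) = √(-1/34 + 71) = √(2413/34) = √82042/34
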